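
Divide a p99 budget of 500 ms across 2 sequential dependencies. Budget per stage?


Formula: per_stage = total_budget / stages
per_stage = 500 / 2
per_stage = 250.0 ms

250.0 ms


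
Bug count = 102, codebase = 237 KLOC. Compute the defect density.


Defect density = defects / KLOC
Defect density = 102 / 237
Defect density = 0.43 defects/KLOC

0.43 defects/KLOC


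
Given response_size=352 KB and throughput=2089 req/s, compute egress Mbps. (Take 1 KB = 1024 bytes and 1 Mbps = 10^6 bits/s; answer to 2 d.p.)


Formula: Mbps = payload_bytes * RPS * 8 / 1e6
Payload per request = 352 KB = 352 * 1024 = 360448 bytes
Total bytes/sec = 360448 * 2089 = 752975872
Total bits/sec = 752975872 * 8 = 6023806976
Mbps = 6023806976 / 1e6 = 6023.81

6023.81 Mbps


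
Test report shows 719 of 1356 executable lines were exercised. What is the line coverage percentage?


Coverage = covered / total * 100
Coverage = 719 / 1356 * 100
Coverage = 53.02%

53.02%


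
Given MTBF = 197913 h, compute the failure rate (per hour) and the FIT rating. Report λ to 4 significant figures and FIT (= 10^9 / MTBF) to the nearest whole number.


Formula: λ = 1 / MTBF; FIT = λ × 1e9 = 1e9 / MTBF
λ = 1 / 197913 ≈ 5.053e-06 failures/hour
FIT = 1e9 / 197913 ≈ 5053 failures per 1e9 hours (nearest whole number)

λ = 5.053e-06 /h, FIT = 5053


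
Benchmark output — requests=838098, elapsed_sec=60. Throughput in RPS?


Formula: throughput = requests / seconds
throughput = 838098 / 60
throughput = 13968.3 requests/second

13968.3 requests/second


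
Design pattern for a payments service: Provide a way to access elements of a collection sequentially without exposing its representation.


This matches the Iterator pattern

Iterator


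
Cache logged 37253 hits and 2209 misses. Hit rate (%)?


Formula: hit rate = hits / (hits + misses) * 100
hit rate = 37253 / (37253 + 2209) * 100
hit rate = 37253 / 39462 * 100
hit rate = 94.4%

94.4%


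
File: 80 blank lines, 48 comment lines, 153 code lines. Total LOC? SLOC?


Total LOC = blank + comment + code
Total LOC = 80 + 48 + 153 = 281
SLOC (source only) = code = 153

Total LOC: 281, SLOC: 153


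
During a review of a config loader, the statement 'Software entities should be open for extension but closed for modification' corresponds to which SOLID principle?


This describes the Open/Closed Principle (OCP)

Open/Closed Principle (OCP)


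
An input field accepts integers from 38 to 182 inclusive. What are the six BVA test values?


Range: [38, 182]
Boundaries: just below min, min, min+1, max-1, max, just above max
Values: [37, 38, 39, 181, 182, 183]

[37, 38, 39, 181, 182, 183]


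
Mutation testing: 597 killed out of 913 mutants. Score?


Mutation score = killed / total * 100
Mutation score = 597 / 913 * 100
Mutation score = 65.39%

65.39%


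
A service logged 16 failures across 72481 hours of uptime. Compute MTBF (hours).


Formula: MTBF = Total operating time / Number of failures
MTBF = 72481 / 16
MTBF = 4530.06 hours

4530.06 hours


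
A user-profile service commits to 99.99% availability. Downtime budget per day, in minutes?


Formula: allowed downtime = period * (100 - SLA) / 100
Period (day) = 1440 minutes
Unavailability fraction = (100 - 99.99) / 100
Allowed downtime = 1440 * (100 - 99.99) / 100
Allowed downtime = 0.144 minutes

0.144 minutes


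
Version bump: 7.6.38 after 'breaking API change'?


Current: 7.6.38
Change category: 'breaking API change' → major bump
SemVer rule: major bump → increment MAJOR, reset MINOR and PATCH to 0
New: 8.0.0

8.0.0


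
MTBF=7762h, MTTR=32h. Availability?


Availability = MTBF / (MTBF + MTTR)
Availability = 7762 / (7762 + 32)
Availability = 7762 / 7794
Availability = 99.5894%

99.5894%


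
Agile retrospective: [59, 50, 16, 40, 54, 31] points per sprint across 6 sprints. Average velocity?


Formula: Avg velocity = Total points / Number of sprints
Points: [59, 50, 16, 40, 54, 31]
Sum = 59 + 50 + 16 + 40 + 54 + 31 = 250
Avg velocity = 250 / 6 = 41.67 points/sprint

41.67 points/sprint


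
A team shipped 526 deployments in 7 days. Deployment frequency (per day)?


Formula: deployments per day = releases / days
= 526 / 7
= 75.143 deploys/day
(equivalently, 526.0 deploys/week)

75.143 deploys/day


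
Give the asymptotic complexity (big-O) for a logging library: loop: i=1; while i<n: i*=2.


Reasoning: i doubles each step so iterations are log2(n)
Complexity: O(log n)

O(log n)


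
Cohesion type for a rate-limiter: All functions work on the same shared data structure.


Reasoning: Functions share data
Type: Communicational cohesion

Communicational cohesion


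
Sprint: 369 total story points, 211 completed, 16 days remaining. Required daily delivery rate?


Formula: Required rate = Remaining points / Days left
Remaining = 369 - 211 = 158 points
Required rate = 158 / 16 = 9.88 points/day

9.88 points/day


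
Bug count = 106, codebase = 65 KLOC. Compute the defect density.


Defect density = defects / KLOC
Defect density = 106 / 65
Defect density = 1.631 defects/KLOC

1.631 defects/KLOC


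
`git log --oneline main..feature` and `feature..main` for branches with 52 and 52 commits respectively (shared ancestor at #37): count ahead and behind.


Common ancestor: commit #37
feature commits after divergence: 52 - 37 = 15
main commits after divergence: 52 - 37 = 15
feature is 15 commits ahead of main
main is 15 commits ahead of feature

feature ahead: 15, main ahead: 15


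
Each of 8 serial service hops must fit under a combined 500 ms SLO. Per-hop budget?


Formula: per_stage = total_budget / stages
per_stage = 500 / 8
per_stage = 62.5 ms

62.5 ms


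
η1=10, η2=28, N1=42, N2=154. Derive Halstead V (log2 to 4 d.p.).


Formula: V = N * log2(η), where N = N1 + N2 and η = η1 + η2
η = 10 + 28 = 38
N = 42 + 154 = 196
log2(38) ≈ 5.2479
V = 196 * 5.2479 = 1028.59

1028.59


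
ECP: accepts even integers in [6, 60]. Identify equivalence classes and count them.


Constraint: even integers in [6, 60]
Class 1: x < 6 — out-of-range invalid
Class 2: x in [6,60] but odd — wrong type invalid
Class 3: x in [6,60] and even — valid
Class 4: x > 60 — out-of-range invalid
Total equivalence classes: 4

4 equivalence classes


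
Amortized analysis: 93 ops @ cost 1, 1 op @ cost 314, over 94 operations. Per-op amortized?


Formula: Amortized cost = Total cost / Operations
Total cost = (93 * 1) + (1 * 314)
Total cost = 93 + 314 = 407
Amortized = 407 / 94 = 4.3298

4.3298


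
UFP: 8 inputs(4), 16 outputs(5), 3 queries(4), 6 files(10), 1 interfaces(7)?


UFP = EI*4 + EO*5 + EQ*4 + ILF*10 + EIF*7
UFP = 8*4 + 16*5 + 3*4 + 6*10 + 1*7
UFP = 32 + 80 + 12 + 60 + 7
UFP = 191

191


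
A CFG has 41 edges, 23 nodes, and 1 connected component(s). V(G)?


Formula: V(G) = E - N + 2P
V(G) = 41 - 23 + 2*1
V(G) = 18 + 2
V(G) = 20

20


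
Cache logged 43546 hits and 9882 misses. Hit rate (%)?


Formula: hit rate = hits / (hits + misses) * 100
hit rate = 43546 / (43546 + 9882) * 100
hit rate = 43546 / 53428 * 100
hit rate = 81.5%

81.5%


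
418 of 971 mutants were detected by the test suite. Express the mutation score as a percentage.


Mutation score = killed / total * 100
Mutation score = 418 / 971 * 100
Mutation score = 43.05%

43.05%


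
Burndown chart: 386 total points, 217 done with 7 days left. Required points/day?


Formula: Required rate = Remaining points / Days left
Remaining = 386 - 217 = 169 points
Required rate = 169 / 7 = 24.14 points/day

24.14 points/day


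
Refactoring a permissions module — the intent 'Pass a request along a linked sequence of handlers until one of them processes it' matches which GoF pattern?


This matches the Chain of Responsibility pattern

Chain of Responsibility


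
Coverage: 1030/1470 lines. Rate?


Coverage = covered / total * 100
Coverage = 1030 / 1470 * 100
Coverage = 70.07%

70.07%


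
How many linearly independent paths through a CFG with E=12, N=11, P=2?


Formula: V(G) = E - N + 2P
V(G) = 12 - 11 + 2*2
V(G) = 1 + 4
V(G) = 5

5


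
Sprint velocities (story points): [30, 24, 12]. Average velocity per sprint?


Formula: Avg velocity = Total points / Number of sprints
Points: [30, 24, 12]
Sum = 30 + 24 + 12 = 66
Avg velocity = 66 / 3 = 22.0 points/sprint

22.0 points/sprint


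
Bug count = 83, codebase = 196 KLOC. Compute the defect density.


Defect density = defects / KLOC
Defect density = 83 / 196
Defect density = 0.423 defects/KLOC

0.423 defects/KLOC


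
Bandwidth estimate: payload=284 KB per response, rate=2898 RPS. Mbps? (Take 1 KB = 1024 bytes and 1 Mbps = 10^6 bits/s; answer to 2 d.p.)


Formula: Mbps = payload_bytes * RPS * 8 / 1e6
Payload per request = 284 KB = 284 * 1024 = 290816 bytes
Total bytes/sec = 290816 * 2898 = 842784768
Total bits/sec = 842784768 * 8 = 6742278144
Mbps = 6742278144 / 1e6 = 6742.28

6742.28 Mbps


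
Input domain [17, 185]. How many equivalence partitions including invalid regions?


Valid range: [17, 185]
Class 1: x < 17 — invalid
Class 2: 17 ≤ x ≤ 185 — valid
Class 3: x > 185 — invalid
Total equivalence classes: 3

3 equivalence classes


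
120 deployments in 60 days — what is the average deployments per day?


Formula: deployments per day = releases / days
= 120 / 60
= 2.0 deploys/day
(equivalently, 14.0 deploys/week)

2.0 deploys/day


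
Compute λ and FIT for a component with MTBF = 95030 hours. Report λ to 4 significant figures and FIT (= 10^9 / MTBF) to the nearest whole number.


Formula: λ = 1 / MTBF; FIT = λ × 1e9 = 1e9 / MTBF
λ = 1 / 95030 ≈ 1.052e-05 failures/hour
FIT = 1e9 / 95030 ≈ 10523 failures per 1e9 hours (nearest whole number)

λ = 1.052e-05 /h, FIT = 10523


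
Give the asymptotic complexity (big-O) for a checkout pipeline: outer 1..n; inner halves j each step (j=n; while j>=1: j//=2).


Reasoning: n times log n
Complexity: O(n log n)

O(n log n)


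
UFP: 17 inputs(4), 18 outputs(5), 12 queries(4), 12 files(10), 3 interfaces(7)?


UFP = EI*4 + EO*5 + EQ*4 + ILF*10 + EIF*7
UFP = 17*4 + 18*5 + 12*4 + 12*10 + 3*7
UFP = 68 + 90 + 48 + 120 + 21
UFP = 347

347


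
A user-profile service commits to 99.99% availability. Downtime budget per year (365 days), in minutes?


Formula: allowed downtime = period * (100 - SLA) / 100
Period (year (365 days)) = 525600 minutes
Unavailability fraction = (100 - 99.99) / 100
Allowed downtime = 525600 * (100 - 99.99) / 100
Allowed downtime = 52.56 minutes

52.56 minutes


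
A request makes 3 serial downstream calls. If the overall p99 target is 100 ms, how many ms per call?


Formula: per_stage = total_budget / stages
per_stage = 100 / 3
per_stage = 33.33 ms

33.33 ms


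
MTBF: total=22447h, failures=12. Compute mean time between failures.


Formula: MTBF = Total operating time / Number of failures
MTBF = 22447 / 12
MTBF = 1870.58 hours

1870.58 hours


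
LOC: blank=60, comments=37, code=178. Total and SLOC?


Total LOC = blank + comment + code
Total LOC = 60 + 37 + 178 = 275
SLOC (source only) = code = 178

Total LOC: 275, SLOC: 178


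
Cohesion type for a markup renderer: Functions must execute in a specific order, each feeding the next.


Reasoning: Output of one is input to next
Type: Sequential cohesion

Sequential cohesion


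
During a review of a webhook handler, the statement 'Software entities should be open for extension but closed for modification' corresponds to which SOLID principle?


This describes the Open/Closed Principle (OCP)

Open/Closed Principle (OCP)


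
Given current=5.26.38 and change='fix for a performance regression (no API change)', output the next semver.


Current: 5.26.38
Change category: 'fix for a performance regression (no API change)' → patch bump
SemVer rule: patch bump → increment PATCH (MAJOR and MINOR unchanged)
New: 5.26.39

5.26.39


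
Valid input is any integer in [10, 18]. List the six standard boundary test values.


Range: [10, 18]
Boundaries: just below min, min, min+1, max-1, max, just above max
Values: [9, 10, 11, 17, 18, 19]

[9, 10, 11, 17, 18, 19]


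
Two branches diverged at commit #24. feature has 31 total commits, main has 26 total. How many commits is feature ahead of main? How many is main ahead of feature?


Common ancestor: commit #24
feature commits after divergence: 31 - 24 = 7
main commits after divergence: 26 - 24 = 2
feature is 7 commits ahead of main
main is 2 commits ahead of feature

feature ahead: 7, main ahead: 2


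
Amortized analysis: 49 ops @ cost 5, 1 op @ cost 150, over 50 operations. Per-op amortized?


Formula: Amortized cost = Total cost / Operations
Total cost = (49 * 5) + (1 * 150)
Total cost = 245 + 150 = 395
Amortized = 395 / 50 = 7.9

7.9


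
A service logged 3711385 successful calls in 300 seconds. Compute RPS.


Formula: throughput = requests / seconds
throughput = 3711385 / 300
throughput = 12371.28 requests/second

12371.28 requests/second


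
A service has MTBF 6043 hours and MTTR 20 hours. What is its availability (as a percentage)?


Availability = MTBF / (MTBF + MTTR)
Availability = 6043 / (6043 + 20)
Availability = 6043 / 6063
Availability = 99.6701%

99.6701%


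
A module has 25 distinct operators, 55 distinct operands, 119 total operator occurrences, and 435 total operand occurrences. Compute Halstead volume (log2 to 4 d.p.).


Formula: V = N * log2(η), where N = N1 + N2 and η = η1 + η2
η = 25 + 55 = 80
N = 119 + 435 = 554
log2(80) ≈ 6.3219
V = 554 * 6.3219 = 3502.33

3502.33


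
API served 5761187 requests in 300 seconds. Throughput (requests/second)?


Formula: throughput = requests / seconds
throughput = 5761187 / 300
throughput = 19203.96 requests/second

19203.96 requests/second


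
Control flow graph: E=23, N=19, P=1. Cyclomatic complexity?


Formula: V(G) = E - N + 2P
V(G) = 23 - 19 + 2*1
V(G) = 4 + 2
V(G) = 6

6


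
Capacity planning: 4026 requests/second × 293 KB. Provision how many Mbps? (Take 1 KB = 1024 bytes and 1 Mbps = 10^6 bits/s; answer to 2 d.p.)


Formula: Mbps = payload_bytes * RPS * 8 / 1e6
Payload per request = 293 KB = 293 * 1024 = 300032 bytes
Total bytes/sec = 300032 * 4026 = 1207928832
Total bits/sec = 1207928832 * 8 = 9663430656
Mbps = 9663430656 / 1e6 = 9663.43

9663.43 Mbps


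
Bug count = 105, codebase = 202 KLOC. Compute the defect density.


Defect density = defects / KLOC
Defect density = 105 / 202
Defect density = 0.52 defects/KLOC

0.52 defects/KLOC


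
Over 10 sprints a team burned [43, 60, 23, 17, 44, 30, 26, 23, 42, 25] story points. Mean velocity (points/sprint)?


Formula: Avg velocity = Total points / Number of sprints
Points: [43, 60, 23, 17, 44, 30, 26, 23, 42, 25]
Sum = 43 + 60 + 23 + 17 + 44 + 30 + 26 + 23 + 42 + 25 = 333
Avg velocity = 333 / 10 = 33.3 points/sprint

33.3 points/sprint


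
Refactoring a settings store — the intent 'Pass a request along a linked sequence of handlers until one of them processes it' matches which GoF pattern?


This matches the Chain of Responsibility pattern

Chain of Responsibility


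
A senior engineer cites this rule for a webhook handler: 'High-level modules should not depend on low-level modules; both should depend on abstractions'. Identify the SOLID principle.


This describes the Dependency Inversion Principle (DIP)

Dependency Inversion Principle (DIP)


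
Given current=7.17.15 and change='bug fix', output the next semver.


Current: 7.17.15
Change category: 'bug fix' → patch bump
SemVer rule: patch bump → increment PATCH (MAJOR and MINOR unchanged)
New: 7.17.16

7.17.16


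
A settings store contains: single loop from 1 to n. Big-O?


Reasoning: one pass through n items
Complexity: O(n)

O(n)


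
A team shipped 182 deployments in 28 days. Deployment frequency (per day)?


Formula: deployments per day = releases / days
= 182 / 28
= 6.5 deploys/day
(equivalently, 45.5 deploys/week)

6.5 deploys/day


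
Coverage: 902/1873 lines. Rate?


Coverage = covered / total * 100
Coverage = 902 / 1873 * 100
Coverage = 48.16%

48.16%


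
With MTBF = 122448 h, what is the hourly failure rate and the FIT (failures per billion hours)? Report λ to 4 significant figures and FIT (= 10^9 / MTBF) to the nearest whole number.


Formula: λ = 1 / MTBF; FIT = λ × 1e9 = 1e9 / MTBF
λ = 1 / 122448 ≈ 8.167e-06 failures/hour
FIT = 1e9 / 122448 ≈ 8167 failures per 1e9 hours (nearest whole number)

λ = 8.167e-06 /h, FIT = 8167


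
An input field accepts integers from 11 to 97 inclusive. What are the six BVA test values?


Range: [11, 97]
Boundaries: just below min, min, min+1, max-1, max, just above max
Values: [10, 11, 12, 96, 97, 98]

[10, 11, 12, 96, 97, 98]


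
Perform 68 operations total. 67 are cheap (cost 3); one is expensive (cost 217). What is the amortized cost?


Formula: Amortized cost = Total cost / Operations
Total cost = (67 * 3) + (1 * 217)
Total cost = 201 + 217 = 418
Amortized = 418 / 68 = 6.1471

6.1471


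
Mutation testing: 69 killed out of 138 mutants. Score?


Mutation score = killed / total * 100
Mutation score = 69 / 138 * 100
Mutation score = 50.0%

50.0%


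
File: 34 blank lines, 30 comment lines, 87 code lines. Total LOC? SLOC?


Total LOC = blank + comment + code
Total LOC = 34 + 30 + 87 = 151
SLOC (source only) = code = 87

Total LOC: 151, SLOC: 87


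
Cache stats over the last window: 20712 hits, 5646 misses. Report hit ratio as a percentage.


Formula: hit rate = hits / (hits + misses) * 100
hit rate = 20712 / (20712 + 5646) * 100
hit rate = 20712 / 26358 * 100
hit rate = 78.58%

78.58%


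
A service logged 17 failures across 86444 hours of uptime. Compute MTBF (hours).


Formula: MTBF = Total operating time / Number of failures
MTBF = 86444 / 17
MTBF = 5084.94 hours

5084.94 hours


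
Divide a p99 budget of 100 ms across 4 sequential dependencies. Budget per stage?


Formula: per_stage = total_budget / stages
per_stage = 100 / 4
per_stage = 25.0 ms

25.0 ms


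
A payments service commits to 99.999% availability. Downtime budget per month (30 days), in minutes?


Formula: allowed downtime = period * (100 - SLA) / 100
Period (month (30 days)) = 43200 minutes
Unavailability fraction = (100 - 99.999) / 100
Allowed downtime = 43200 * (100 - 99.999) / 100
Allowed downtime = 0.432 minutes

0.432 minutes


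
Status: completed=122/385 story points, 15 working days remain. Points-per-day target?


Formula: Required rate = Remaining points / Days left
Remaining = 385 - 122 = 263 points
Required rate = 263 / 15 = 17.53 points/day

17.53 points/day


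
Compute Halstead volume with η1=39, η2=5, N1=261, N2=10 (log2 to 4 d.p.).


Formula: V = N * log2(η), where N = N1 + N2 and η = η1 + η2
η = 39 + 5 = 44
N = 261 + 10 = 271
log2(44) ≈ 5.4594
V = 271 * 5.4594 = 1479.50

1479.50


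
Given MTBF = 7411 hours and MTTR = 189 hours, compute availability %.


Availability = MTBF / (MTBF + MTTR)
Availability = 7411 / (7411 + 189)
Availability = 7411 / 7600
Availability = 97.5132%

97.5132%


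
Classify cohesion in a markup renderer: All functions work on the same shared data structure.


Reasoning: Functions share data
Type: Communicational cohesion

Communicational cohesion


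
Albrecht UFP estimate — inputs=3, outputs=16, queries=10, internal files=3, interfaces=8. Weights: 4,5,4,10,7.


UFP = EI*4 + EO*5 + EQ*4 + ILF*10 + EIF*7
UFP = 3*4 + 16*5 + 10*4 + 3*10 + 8*7
UFP = 12 + 80 + 40 + 30 + 56
UFP = 218

218


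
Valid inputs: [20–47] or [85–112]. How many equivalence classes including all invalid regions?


Valid ranges: [20,47] and [85,112]
Class 1: x < 20 — invalid
Class 2: 20 ≤ x ≤ 47 — valid
Class 3: 47 < x < 85 — invalid (gap between ranges)
Class 4: 85 ≤ x ≤ 112 — valid
Class 5: x > 112 — invalid
Total equivalence classes: 5

5 equivalence classes


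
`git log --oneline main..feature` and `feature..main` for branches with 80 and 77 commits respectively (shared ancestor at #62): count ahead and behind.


Common ancestor: commit #62
feature commits after divergence: 80 - 62 = 18
main commits after divergence: 77 - 62 = 15
feature is 18 commits ahead of main
main is 15 commits ahead of feature

feature ahead: 18, main ahead: 15


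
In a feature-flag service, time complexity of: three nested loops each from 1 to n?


Reasoning: three levels of nesting over n
Complexity: O(n^3)

O(n^3)


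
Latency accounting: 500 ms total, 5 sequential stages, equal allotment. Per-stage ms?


Formula: per_stage = total_budget / stages
per_stage = 500 / 5
per_stage = 100.0 ms

100.0 ms


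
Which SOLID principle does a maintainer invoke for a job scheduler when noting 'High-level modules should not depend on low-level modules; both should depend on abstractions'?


This describes the Dependency Inversion Principle (DIP)

Dependency Inversion Principle (DIP)


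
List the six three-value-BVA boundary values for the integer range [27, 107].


Range: [27, 107]
Boundaries: just below min, min, min+1, max-1, max, just above max
Values: [26, 27, 28, 106, 107, 108]

[26, 27, 28, 106, 107, 108]


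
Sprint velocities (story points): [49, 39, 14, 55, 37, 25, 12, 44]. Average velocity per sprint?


Formula: Avg velocity = Total points / Number of sprints
Points: [49, 39, 14, 55, 37, 25, 12, 44]
Sum = 49 + 39 + 14 + 55 + 37 + 25 + 12 + 44 = 275
Avg velocity = 275 / 8 = 34.38 points/sprint

34.38 points/sprint


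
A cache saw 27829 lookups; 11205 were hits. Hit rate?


Formula: hit rate = hits / (hits + misses) * 100
hit rate = 11205 / (11205 + 16624) * 100
hit rate = 11205 / 27829 * 100
hit rate = 40.26%

40.26%


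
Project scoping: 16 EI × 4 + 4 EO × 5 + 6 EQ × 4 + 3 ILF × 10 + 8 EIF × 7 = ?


UFP = EI*4 + EO*5 + EQ*4 + ILF*10 + EIF*7
UFP = 16*4 + 4*5 + 6*4 + 3*10 + 8*7
UFP = 64 + 20 + 24 + 30 + 56
UFP = 194

194


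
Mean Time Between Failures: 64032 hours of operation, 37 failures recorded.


Formula: MTBF = Total operating time / Number of failures
MTBF = 64032 / 37
MTBF = 1730.59 hours

1730.59 hours


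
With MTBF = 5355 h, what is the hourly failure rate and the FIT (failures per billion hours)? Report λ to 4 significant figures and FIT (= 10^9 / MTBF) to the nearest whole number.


Formula: λ = 1 / MTBF; FIT = λ × 1e9 = 1e9 / MTBF
λ = 1 / 5355 ≈ 1.867e-04 failures/hour
FIT = 1e9 / 5355 ≈ 186741 failures per 1e9 hours (nearest whole number)

λ = 1.867e-04 /h, FIT = 186741


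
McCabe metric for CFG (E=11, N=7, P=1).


Formula: V(G) = E - N + 2P
V(G) = 11 - 7 + 2*1
V(G) = 4 + 2
V(G) = 6

6


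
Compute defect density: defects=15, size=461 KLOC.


Defect density = defects / KLOC
Defect density = 15 / 461
Defect density = 0.033 defects/KLOC

0.033 defects/KLOC


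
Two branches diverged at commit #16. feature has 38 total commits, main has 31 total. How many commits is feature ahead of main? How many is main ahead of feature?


Common ancestor: commit #16
feature commits after divergence: 38 - 16 = 22
main commits after divergence: 31 - 16 = 15
feature is 22 commits ahead of main
main is 15 commits ahead of feature

feature ahead: 22, main ahead: 15


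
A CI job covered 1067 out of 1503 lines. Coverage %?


Coverage = covered / total * 100
Coverage = 1067 / 1503 * 100
Coverage = 70.99%

70.99%


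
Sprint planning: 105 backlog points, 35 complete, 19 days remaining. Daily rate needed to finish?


Formula: Required rate = Remaining points / Days left
Remaining = 105 - 35 = 70 points
Required rate = 70 / 19 = 3.68 points/day

3.68 points/day


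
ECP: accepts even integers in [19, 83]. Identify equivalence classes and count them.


Constraint: even integers in [19, 83]
Class 1: x < 19 — out-of-range invalid
Class 2: x in [19,83] but odd — wrong type invalid
Class 3: x in [19,83] and even — valid
Class 4: x > 83 — out-of-range invalid
Total equivalence classes: 4

4 equivalence classes


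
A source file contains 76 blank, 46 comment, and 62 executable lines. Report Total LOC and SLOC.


Total LOC = blank + comment + code
Total LOC = 76 + 46 + 62 = 184
SLOC (source only) = code = 62

Total LOC: 184, SLOC: 62


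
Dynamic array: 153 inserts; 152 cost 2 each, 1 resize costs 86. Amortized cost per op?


Formula: Amortized cost = Total cost / Operations
Total cost = (152 * 2) + (1 * 86)
Total cost = 304 + 86 = 390
Amortized = 390 / 153 = 2.549

2.549


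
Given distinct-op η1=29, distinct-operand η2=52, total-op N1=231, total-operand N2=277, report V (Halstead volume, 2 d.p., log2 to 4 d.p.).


Formula: V = N * log2(η), where N = N1 + N2 and η = η1 + η2
η = 29 + 52 = 81
N = 231 + 277 = 508
log2(81) ≈ 6.3399
V = 508 * 6.3399 = 3220.67

3220.67


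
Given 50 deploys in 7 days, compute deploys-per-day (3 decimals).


Formula: deployments per day = releases / days
= 50 / 7
= 7.143 deploys/day
(equivalently, 50.0 deploys/week)

7.143 deploys/day


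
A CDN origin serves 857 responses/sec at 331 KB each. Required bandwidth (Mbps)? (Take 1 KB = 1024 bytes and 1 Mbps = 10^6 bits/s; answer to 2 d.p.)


Formula: Mbps = payload_bytes * RPS * 8 / 1e6
Payload per request = 331 KB = 331 * 1024 = 338944 bytes
Total bytes/sec = 338944 * 857 = 290475008
Total bits/sec = 290475008 * 8 = 2323800064
Mbps = 2323800064 / 1e6 = 2323.8

2323.8 Mbps


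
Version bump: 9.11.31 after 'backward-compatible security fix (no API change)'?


Current: 9.11.31
Change category: 'backward-compatible security fix (no API change)' → patch bump
SemVer rule: patch bump → increment PATCH (MAJOR and MINOR unchanged)
New: 9.11.32

9.11.32


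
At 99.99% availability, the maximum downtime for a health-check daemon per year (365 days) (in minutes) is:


Formula: allowed downtime = period * (100 - SLA) / 100
Period (year (365 days)) = 525600 minutes
Unavailability fraction = (100 - 99.99) / 100
Allowed downtime = 525600 * (100 - 99.99) / 100
Allowed downtime = 52.56 minutes

52.56 minutes


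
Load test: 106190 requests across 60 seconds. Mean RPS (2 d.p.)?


Formula: throughput = requests / seconds
throughput = 106190 / 60
throughput = 1769.83 requests/second

1769.83 requests/second


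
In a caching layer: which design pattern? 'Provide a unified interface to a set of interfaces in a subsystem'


This matches the Facade pattern

Facade


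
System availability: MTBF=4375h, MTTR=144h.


Availability = MTBF / (MTBF + MTTR)
Availability = 4375 / (4375 + 144)
Availability = 4375 / 4519
Availability = 96.8135%

96.8135%


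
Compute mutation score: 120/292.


Mutation score = killed / total * 100
Mutation score = 120 / 292 * 100
Mutation score = 41.1%

41.1%


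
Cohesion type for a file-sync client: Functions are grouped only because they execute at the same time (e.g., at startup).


Reasoning: Related by timing only
Type: Temporal cohesion

Temporal cohesion


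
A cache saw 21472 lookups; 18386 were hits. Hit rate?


Formula: hit rate = hits / (hits + misses) * 100
hit rate = 18386 / (18386 + 3086) * 100
hit rate = 18386 / 21472 * 100
hit rate = 85.63%

85.63%


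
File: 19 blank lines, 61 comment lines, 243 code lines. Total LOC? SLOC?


Total LOC = blank + comment + code
Total LOC = 19 + 61 + 243 = 323
SLOC (source only) = code = 243

Total LOC: 323, SLOC: 243


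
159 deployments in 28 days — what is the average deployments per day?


Formula: deployments per day = releases / days
= 159 / 28
= 5.679 deploys/day
(equivalently, 39.75 deploys/week)

5.679 deploys/day


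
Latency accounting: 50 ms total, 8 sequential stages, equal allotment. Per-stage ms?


Formula: per_stage = total_budget / stages
per_stage = 50 / 8
per_stage = 6.25 ms

6.25 ms


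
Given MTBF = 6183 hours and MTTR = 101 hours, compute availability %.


Availability = MTBF / (MTBF + MTTR)
Availability = 6183 / (6183 + 101)
Availability = 6183 / 6284
Availability = 98.3927%

98.3927%


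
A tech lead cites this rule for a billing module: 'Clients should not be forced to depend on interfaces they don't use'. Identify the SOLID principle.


This describes the Interface Segregation Principle (ISP)

Interface Segregation Principle (ISP)


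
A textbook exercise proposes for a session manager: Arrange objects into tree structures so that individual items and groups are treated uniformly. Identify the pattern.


This matches the Composite pattern

Composite


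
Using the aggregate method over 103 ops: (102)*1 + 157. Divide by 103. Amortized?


Formula: Amortized cost = Total cost / Operations
Total cost = (102 * 1) + (1 * 157)
Total cost = 102 + 157 = 259
Amortized = 259 / 103 = 2.5146

2.5146


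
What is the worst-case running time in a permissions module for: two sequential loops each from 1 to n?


Reasoning: sequential dominates: O(n) + O(n) = O(n)
Complexity: O(n)

O(n)


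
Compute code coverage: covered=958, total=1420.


Coverage = covered / total * 100
Coverage = 958 / 1420 * 100
Coverage = 67.46%

67.46%


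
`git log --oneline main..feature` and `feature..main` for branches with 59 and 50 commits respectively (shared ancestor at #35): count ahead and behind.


Common ancestor: commit #35
feature commits after divergence: 59 - 35 = 24
main commits after divergence: 50 - 35 = 15
feature is 24 commits ahead of main
main is 15 commits ahead of feature

feature ahead: 24, main ahead: 15


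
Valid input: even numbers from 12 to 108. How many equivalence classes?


Constraint: even integers in [12, 108]
Class 1: x < 12 — out-of-range invalid
Class 2: x in [12,108] but odd — wrong type invalid
Class 3: x in [12,108] and even — valid
Class 4: x > 108 — out-of-range invalid
Total equivalence classes: 4

4 equivalence classes


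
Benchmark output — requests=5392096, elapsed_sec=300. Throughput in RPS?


Formula: throughput = requests / seconds
throughput = 5392096 / 300
throughput = 17973.65 requests/second

17973.65 requests/second


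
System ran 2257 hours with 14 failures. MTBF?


Formula: MTBF = Total operating time / Number of failures
MTBF = 2257 / 14
MTBF = 161.21 hours

161.21 hours


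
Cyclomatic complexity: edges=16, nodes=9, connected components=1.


Formula: V(G) = E - N + 2P
V(G) = 16 - 9 + 2*1
V(G) = 7 + 2
V(G) = 9

9


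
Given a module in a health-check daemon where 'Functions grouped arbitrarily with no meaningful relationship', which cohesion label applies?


Reasoning: Worst: random grouping
Type: Coincidental cohesion

Coincidental cohesion


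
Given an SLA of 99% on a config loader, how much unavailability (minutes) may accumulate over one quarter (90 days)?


Formula: allowed downtime = period * (100 - SLA) / 100
Period (quarter (90 days)) = 129600 minutes
Unavailability fraction = (100 - 99.0) / 100
Allowed downtime = 129600 * (100 - 99.0) / 100
Allowed downtime = 1296.0 minutes

1296.0 minutes


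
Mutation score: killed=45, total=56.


Mutation score = killed / total * 100
Mutation score = 45 / 56 * 100
Mutation score = 80.36%

80.36%


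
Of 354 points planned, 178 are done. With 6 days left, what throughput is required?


Formula: Required rate = Remaining points / Days left
Remaining = 354 - 178 = 176 points
Required rate = 176 / 6 = 29.33 points/day

29.33 points/day


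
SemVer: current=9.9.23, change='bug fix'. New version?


Current: 9.9.23
Change category: 'bug fix' → patch bump
SemVer rule: patch bump → increment PATCH (MAJOR and MINOR unchanged)
New: 9.9.24

9.9.24


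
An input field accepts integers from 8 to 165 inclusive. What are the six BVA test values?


Range: [8, 165]
Boundaries: just below min, min, min+1, max-1, max, just above max
Values: [7, 8, 9, 164, 165, 166]

[7, 8, 9, 164, 165, 166]


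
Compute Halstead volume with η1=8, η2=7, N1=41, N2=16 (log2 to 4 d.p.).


Formula: V = N * log2(η), where N = N1 + N2 and η = η1 + η2
η = 8 + 7 = 15
N = 41 + 16 = 57
log2(15) ≈ 3.9069
V = 57 * 3.9069 = 222.69

222.69


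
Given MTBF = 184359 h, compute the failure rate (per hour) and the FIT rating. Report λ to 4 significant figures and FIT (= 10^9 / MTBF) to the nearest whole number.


Formula: λ = 1 / MTBF; FIT = λ × 1e9 = 1e9 / MTBF
λ = 1 / 184359 ≈ 5.424e-06 failures/hour
FIT = 1e9 / 184359 ≈ 5424 failures per 1e9 hours (nearest whole number)

λ = 5.424e-06 /h, FIT = 5424


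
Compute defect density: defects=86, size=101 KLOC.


Defect density = defects / KLOC
Defect density = 86 / 101
Defect density = 0.851 defects/KLOC

0.851 defects/KLOC


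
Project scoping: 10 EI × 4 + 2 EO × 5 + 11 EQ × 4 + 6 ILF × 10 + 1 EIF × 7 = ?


UFP = EI*4 + EO*5 + EQ*4 + ILF*10 + EIF*7
UFP = 10*4 + 2*5 + 11*4 + 6*10 + 1*7
UFP = 40 + 10 + 44 + 60 + 7
UFP = 161

161


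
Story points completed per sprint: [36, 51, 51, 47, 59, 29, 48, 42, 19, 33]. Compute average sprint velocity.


Formula: Avg velocity = Total points / Number of sprints
Points: [36, 51, 51, 47, 59, 29, 48, 42, 19, 33]
Sum = 36 + 51 + 51 + 47 + 59 + 29 + 48 + 42 + 19 + 33 = 415
Avg velocity = 415 / 10 = 41.5 points/sprint

41.5 points/sprint


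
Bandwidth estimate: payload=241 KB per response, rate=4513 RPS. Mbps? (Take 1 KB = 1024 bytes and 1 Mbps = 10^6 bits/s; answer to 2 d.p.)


Formula: Mbps = payload_bytes * RPS * 8 / 1e6
Payload per request = 241 KB = 241 * 1024 = 246784 bytes
Total bytes/sec = 246784 * 4513 = 1113736192
Total bits/sec = 1113736192 * 8 = 8909889536
Mbps = 8909889536 / 1e6 = 8909.89

8909.89 Mbps


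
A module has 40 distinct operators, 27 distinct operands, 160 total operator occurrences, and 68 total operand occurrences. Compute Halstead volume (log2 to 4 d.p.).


Formula: V = N * log2(η), where N = N1 + N2 and η = η1 + η2
η = 40 + 27 = 67
N = 160 + 68 = 228
log2(67) ≈ 6.0661
V = 228 * 6.0661 = 1383.07

1383.07


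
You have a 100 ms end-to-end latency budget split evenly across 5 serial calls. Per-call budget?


Formula: per_stage = total_budget / stages
per_stage = 100 / 5
per_stage = 20.0 ms

20.0 ms


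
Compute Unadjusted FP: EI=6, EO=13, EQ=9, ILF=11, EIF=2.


UFP = EI*4 + EO*5 + EQ*4 + ILF*10 + EIF*7
UFP = 6*4 + 13*5 + 9*4 + 11*10 + 2*7
UFP = 24 + 65 + 36 + 110 + 14
UFP = 249

249


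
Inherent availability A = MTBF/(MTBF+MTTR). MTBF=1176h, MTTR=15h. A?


Availability = MTBF / (MTBF + MTTR)
Availability = 1176 / (1176 + 15)
Availability = 1176 / 1191
Availability = 98.7406%

98.7406%


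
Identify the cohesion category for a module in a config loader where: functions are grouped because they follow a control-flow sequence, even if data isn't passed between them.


Reasoning: Grouped by order of execution within a routine, not by data flow
Type: Procedural cohesion

Procedural cohesion


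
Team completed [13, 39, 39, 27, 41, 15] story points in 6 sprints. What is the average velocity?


Formula: Avg velocity = Total points / Number of sprints
Points: [13, 39, 39, 27, 41, 15]
Sum = 13 + 39 + 39 + 27 + 41 + 15 = 174
Avg velocity = 174 / 6 = 29.0 points/sprint

29.0 points/sprint


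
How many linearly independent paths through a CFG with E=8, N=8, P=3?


Formula: V(G) = E - N + 2P
V(G) = 8 - 8 + 2*3
V(G) = 0 + 6
V(G) = 6

6


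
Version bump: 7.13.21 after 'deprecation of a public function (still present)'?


Current: 7.13.21
Change category: 'deprecation of a public function (still present)' → minor bump
SemVer rule: minor bump → increment MINOR, reset PATCH to 0 (MAJOR unchanged)
New: 7.14.0

7.14.0


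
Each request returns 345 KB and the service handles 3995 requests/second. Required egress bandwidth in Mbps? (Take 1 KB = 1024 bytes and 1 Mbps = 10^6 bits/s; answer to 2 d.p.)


Formula: Mbps = payload_bytes * RPS * 8 / 1e6
Payload per request = 345 KB = 345 * 1024 = 353280 bytes
Total bytes/sec = 353280 * 3995 = 1411353600
Total bits/sec = 1411353600 * 8 = 11290828800
Mbps = 11290828800 / 1e6 = 11290.83

11290.83 Mbps


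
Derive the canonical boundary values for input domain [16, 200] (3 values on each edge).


Range: [16, 200]
Boundaries: just below min, min, min+1, max-1, max, just above max
Values: [15, 16, 17, 199, 200, 201]

[15, 16, 17, 199, 200, 201]


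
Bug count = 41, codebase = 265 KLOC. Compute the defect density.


Defect density = defects / KLOC
Defect density = 41 / 265
Defect density = 0.155 defects/KLOC

0.155 defects/KLOC


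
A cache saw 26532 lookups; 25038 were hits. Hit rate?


Formula: hit rate = hits / (hits + misses) * 100
hit rate = 25038 / (25038 + 1494) * 100
hit rate = 25038 / 26532 * 100
hit rate = 94.37%

94.37%


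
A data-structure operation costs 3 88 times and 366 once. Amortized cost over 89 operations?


Formula: Amortized cost = Total cost / Operations
Total cost = (88 * 3) + (1 * 366)
Total cost = 264 + 366 = 630
Amortized = 630 / 89 = 7.0787

7.0787


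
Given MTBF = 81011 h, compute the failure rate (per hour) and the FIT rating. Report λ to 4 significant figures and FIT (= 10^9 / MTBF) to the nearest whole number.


Formula: λ = 1 / MTBF; FIT = λ × 1e9 = 1e9 / MTBF
λ = 1 / 81011 ≈ 1.234e-05 failures/hour
FIT = 1e9 / 81011 ≈ 12344 failures per 1e9 hours (nearest whole number)

λ = 1.234e-05 /h, FIT = 12344


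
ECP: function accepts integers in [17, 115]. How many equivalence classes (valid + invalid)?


Valid range: [17, 115]
Class 1: x < 17 — invalid
Class 2: 17 ≤ x ≤ 115 — valid
Class 3: x > 115 — invalid
Total equivalence classes: 3

3 equivalence classes


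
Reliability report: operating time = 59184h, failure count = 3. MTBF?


Formula: MTBF = Total operating time / Number of failures
MTBF = 59184 / 3
MTBF = 19728.0 hours

19728.0 hours


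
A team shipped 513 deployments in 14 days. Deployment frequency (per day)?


Formula: deployments per day = releases / days
= 513 / 14
= 36.643 deploys/day
(equivalently, 256.5 deploys/week)

36.643 deploys/day


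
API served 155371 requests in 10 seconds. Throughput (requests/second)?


Formula: throughput = requests / seconds
throughput = 155371 / 10
throughput = 15537.1 requests/second

15537.1 requests/second


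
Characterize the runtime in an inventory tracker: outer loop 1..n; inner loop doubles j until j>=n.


Reasoning: linear outer times logarithmic inner
Complexity: O(n log n)

O(n log n)


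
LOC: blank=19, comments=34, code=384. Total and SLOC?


Total LOC = blank + comment + code
Total LOC = 19 + 34 + 384 = 437
SLOC (source only) = code = 384

Total LOC: 437, SLOC: 384


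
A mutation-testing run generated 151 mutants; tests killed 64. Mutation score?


Mutation score = killed / total * 100
Mutation score = 64 / 151 * 100
Mutation score = 42.38%

42.38%


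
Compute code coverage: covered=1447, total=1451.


Coverage = covered / total * 100
Coverage = 1447 / 1451 * 100
Coverage = 99.72%

99.72%


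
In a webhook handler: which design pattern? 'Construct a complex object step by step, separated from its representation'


This matches the Builder pattern

Builder


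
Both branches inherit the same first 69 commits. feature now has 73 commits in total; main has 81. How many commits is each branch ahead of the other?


Common ancestor: commit #69
feature commits after divergence: 73 - 69 = 4
main commits after divergence: 81 - 69 = 12
feature is 4 commits ahead of main
main is 12 commits ahead of feature

feature ahead: 4, main ahead: 12


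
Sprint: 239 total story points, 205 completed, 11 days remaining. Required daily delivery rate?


Formula: Required rate = Remaining points / Days left
Remaining = 239 - 205 = 34 points
Required rate = 34 / 11 = 3.09 points/day

3.09 points/day
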